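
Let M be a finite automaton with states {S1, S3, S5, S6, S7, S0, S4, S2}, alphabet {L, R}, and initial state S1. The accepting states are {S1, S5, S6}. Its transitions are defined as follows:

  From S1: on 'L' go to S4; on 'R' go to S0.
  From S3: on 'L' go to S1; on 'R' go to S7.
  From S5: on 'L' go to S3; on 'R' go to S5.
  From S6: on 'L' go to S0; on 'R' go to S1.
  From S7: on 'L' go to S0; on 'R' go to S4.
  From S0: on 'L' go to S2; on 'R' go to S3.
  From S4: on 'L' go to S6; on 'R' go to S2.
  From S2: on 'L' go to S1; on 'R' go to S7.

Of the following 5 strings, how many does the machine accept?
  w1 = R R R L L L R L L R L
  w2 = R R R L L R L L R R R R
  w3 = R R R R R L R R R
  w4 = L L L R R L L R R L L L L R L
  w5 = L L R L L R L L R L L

1

w1: Trace: S1 -R-> S0 -R-> S3 -R-> S7 -L-> S0 -L-> S2 -L-> S1 -R-> S0 -L-> S2 -L-> S1 -R-> S0 -L-> S2  → end S2, rejected
w2: Trace: S1 -R-> S0 -R-> S3 -R-> S7 -L-> S0 -L-> S2 -R-> S7 -L-> S0 -L-> S2 -R-> S7 -R-> S4 -R-> S2 -R-> S7  → end S7, rejected
w3: Trace: S1 -R-> S0 -R-> S3 -R-> S7 -R-> S4 -R-> S2 -L-> S1 -R-> S0 -R-> S3 -R-> S7  → end S7, rejected
w4: Trace: S1 -L-> S4 -L-> S6 -L-> S0 -R-> S3 -R-> S7 -L-> S0 -L-> S2 -R-> S7 -R-> S4 -L-> S6 -L-> S0 -L-> S2 -L-> S1 -R-> S0 -L-> S2  → end S2, rejected
w5: Trace: S1 -L-> S4 -L-> S6 -R-> S1 -L-> S4 -L-> S6 -R-> S1 -L-> S4 -L-> S6 -R-> S1 -L-> S4 -L-> S6  → end S6, accepted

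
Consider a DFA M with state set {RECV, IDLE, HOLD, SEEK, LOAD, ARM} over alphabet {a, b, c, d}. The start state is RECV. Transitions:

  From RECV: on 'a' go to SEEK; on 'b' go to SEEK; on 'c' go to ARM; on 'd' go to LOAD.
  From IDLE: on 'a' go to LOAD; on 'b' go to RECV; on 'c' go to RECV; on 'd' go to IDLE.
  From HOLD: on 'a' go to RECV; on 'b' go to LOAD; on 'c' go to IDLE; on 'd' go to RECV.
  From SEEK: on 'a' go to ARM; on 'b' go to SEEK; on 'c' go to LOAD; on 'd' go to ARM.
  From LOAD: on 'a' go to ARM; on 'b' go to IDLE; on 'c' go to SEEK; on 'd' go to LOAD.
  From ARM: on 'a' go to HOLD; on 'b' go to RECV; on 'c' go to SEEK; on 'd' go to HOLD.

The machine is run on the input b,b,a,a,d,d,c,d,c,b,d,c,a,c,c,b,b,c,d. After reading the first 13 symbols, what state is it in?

ARM

start at RECV
read 'b': RECV → SEEK
read 'b': SEEK → SEEK
read 'a': SEEK → ARM
read 'a': ARM → HOLD
read 'd': HOLD → RECV
read 'd': RECV → LOAD
read 'c': LOAD → SEEK
read 'd': SEEK → ARM
read 'c': ARM → SEEK
read 'b': SEEK → SEEK
read 'd': SEEK → ARM
read 'c': ARM → SEEK
read 'a': SEEK → ARM
After 13 symbols: ARM.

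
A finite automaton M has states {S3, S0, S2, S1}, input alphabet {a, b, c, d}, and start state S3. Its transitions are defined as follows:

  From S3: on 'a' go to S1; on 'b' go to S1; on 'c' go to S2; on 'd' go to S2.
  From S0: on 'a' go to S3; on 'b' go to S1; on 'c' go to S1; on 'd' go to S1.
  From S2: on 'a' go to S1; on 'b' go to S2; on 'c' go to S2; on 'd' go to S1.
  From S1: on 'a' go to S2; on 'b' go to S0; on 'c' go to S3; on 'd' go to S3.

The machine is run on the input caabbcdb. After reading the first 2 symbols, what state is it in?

S1

S3 → S2 → S1
After 2 symbols: S1.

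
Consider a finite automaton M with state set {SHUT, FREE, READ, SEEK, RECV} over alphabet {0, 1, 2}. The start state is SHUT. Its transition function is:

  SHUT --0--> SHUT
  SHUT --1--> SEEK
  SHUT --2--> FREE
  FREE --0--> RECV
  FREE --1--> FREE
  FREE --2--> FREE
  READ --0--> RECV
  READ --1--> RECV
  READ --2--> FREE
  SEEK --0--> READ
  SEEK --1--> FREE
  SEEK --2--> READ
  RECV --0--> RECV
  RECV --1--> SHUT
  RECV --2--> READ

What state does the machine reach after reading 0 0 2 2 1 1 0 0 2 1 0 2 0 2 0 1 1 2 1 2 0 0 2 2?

FREE

SHUT → SHUT → SHUT → FREE → FREE → FREE → FREE → RECV → RECV → READ → RECV → RECV → READ → RECV → READ → RECV → SHUT → SEEK → READ → RECV → READ → RECV → RECV → READ → FREE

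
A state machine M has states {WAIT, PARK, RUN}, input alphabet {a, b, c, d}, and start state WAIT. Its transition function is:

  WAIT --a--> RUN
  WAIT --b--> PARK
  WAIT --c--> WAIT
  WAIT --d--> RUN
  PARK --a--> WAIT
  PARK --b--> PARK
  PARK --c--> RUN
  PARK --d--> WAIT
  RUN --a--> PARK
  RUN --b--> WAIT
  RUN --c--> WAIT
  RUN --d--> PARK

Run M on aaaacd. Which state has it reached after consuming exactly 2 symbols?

WAIT → RUN → PARK
After 2 symbols: PARK.

PARK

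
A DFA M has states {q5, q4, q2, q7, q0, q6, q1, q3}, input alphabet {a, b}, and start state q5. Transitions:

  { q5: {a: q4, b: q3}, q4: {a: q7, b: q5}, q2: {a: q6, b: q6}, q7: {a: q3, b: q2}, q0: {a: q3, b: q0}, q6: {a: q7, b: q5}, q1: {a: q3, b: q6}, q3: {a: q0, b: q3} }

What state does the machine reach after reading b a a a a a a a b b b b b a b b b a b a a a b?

q3

q5 → q3 → q0 → q3 → q0 → q3 → q0 → q3 → q0 → q0 → q0 → q0 → q0 → q0 → q3 → q3 → q3 → q3 → q0 → q0 → q3 → q0 → q3 → q3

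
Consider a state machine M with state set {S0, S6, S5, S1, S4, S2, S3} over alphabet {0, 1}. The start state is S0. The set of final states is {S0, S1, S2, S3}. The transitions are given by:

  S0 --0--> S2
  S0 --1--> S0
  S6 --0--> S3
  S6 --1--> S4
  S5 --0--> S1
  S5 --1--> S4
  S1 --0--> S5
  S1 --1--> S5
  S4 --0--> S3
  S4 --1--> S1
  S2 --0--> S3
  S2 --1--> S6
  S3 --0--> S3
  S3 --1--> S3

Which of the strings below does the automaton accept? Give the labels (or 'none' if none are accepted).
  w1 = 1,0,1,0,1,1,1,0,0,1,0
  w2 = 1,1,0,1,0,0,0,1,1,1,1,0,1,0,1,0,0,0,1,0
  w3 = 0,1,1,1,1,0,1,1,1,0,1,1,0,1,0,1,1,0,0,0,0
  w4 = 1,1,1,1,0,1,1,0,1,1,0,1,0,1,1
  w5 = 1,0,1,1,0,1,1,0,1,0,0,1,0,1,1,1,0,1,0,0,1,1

w1: Trace: S0 -1-> S0 -0-> S2 -1-> S6 -0-> S3 -1-> S3 -1-> S3 -1-> S3 -0-> S3 -0-> S3 -1-> S3 -0-> S3  → end S3, accepted
w2: Trace: S0 -1-> S0 -1-> S0 -0-> S2 -1-> S6 -0-> S3 -0-> S3 -0-> S3 -1-> S3 -1-> S3 -1-> S3 -1-> S3 -0-> S3 -1-> S3 -0-> S3 -1-> S3 -0-> S3 -0-> S3 -0-> S3 -1-> S3 -0-> S3  → end S3, accepted
w3: Trace: S0 -0-> S2 -1-> S6 -1-> S4 -1-> S1 -1-> S5 -0-> S1 -1-> S5 -1-> S4 -1-> S1 -0-> S5 -1-> S4 -1-> S1 -0-> S5 -1-> S4 -0-> S3 -1-> S3 -1-> S3 -0-> S3 -0-> S3 -0-> S3 -0-> S3  → end S3, accepted
w4: Trace: S0 -1-> S0 -1-> S0 -1-> S0 -1-> S0 -0-> S2 -1-> S6 -1-> S4 -0-> S3 -1-> S3 -1-> S3 -0-> S3 -1-> S3 -0-> S3 -1-> S3 -1-> S3  → end S3, accepted
w5: Trace: S0 -1-> S0 -0-> S2 -1-> S6 -1-> S4 -0-> S3 -1-> S3 -1-> S3 -0-> S3 -1-> S3 -0-> S3 -0-> S3 -1-> S3 -0-> S3 -1-> S3 -1-> S3 -1-> S3 -0-> S3 -1-> S3 -0-> S3 -0-> S3 -1-> S3 -1-> S3  → end S3, accepted

w1, w2, w3, w4, w5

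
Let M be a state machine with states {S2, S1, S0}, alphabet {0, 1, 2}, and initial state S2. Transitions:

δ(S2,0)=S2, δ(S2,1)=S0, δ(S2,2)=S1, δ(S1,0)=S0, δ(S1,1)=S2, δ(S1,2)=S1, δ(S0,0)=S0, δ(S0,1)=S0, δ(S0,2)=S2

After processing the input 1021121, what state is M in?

start at S2
read '1': S2 → S0
read '0': S0 → S0
read '2': S0 → S2
read '1': S2 → S0
read '1': S0 → S0
read '2': S0 → S2
read '1': S2 → S0

S0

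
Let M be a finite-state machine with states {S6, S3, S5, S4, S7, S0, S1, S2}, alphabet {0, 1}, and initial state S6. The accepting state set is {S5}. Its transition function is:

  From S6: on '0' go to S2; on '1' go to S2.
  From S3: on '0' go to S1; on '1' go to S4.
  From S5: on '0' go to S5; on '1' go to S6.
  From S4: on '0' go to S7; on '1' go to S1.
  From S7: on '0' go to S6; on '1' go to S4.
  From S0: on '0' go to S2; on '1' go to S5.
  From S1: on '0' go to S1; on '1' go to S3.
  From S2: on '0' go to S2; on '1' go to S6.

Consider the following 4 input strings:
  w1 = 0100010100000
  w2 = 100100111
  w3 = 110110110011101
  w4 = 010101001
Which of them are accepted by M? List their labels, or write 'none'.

w1: S6 → S2 → S6 → S2 → S2 → S2 → S6 → S2 → S6 → S2 → S2 → S2 → S2 → S2  → end S2, rejected
w2: S6 → S2 → S2 → S2 → S6 → S2 → S2 → S6 → S2 → S6  → end S6, rejected
w3: S6 → S2 → S6 → S2 → S6 → S2 → S2 → S6 → S2 → S2 → S2 → S6 → S2 → S6 → S2 → S6  → end S6, rejected
w4: S6 → S2 → S6 → S2 → S6 → S2 → S6 → S2 → S2 → S6  → end S6, rejected

none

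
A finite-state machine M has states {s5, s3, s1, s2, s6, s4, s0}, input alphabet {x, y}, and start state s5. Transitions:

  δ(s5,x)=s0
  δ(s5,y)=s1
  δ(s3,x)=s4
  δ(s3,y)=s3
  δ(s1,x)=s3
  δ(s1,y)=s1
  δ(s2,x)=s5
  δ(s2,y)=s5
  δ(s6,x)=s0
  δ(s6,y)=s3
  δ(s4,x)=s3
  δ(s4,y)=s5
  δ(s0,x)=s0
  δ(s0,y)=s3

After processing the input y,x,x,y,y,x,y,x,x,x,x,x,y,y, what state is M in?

s1

s5 → s1 → s3 → s4 → s5 → s1 → s3 → s3 → s4 → s3 → s4 → s3 → s4 → s5 → s1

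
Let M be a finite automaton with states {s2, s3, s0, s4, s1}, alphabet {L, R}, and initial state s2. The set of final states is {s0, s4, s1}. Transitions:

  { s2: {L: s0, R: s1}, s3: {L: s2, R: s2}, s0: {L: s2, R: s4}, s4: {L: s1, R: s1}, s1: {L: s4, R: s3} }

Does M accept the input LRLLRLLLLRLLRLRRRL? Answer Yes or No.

Yes

start at s2
read 'L': s2 → s0
read 'R': s0 → s4
read 'L': s4 → s1
read 'L': s1 → s4
read 'R': s4 → s1
read 'L': s1 → s4
read 'L': s4 → s1
read 'L': s1 → s4
read 'L': s4 → s1
read 'R': s1 → s3
read 'L': s3 → s2
read 'L': s2 → s0
read 'R': s0 → s4
read 'L': s4 → s1
read 'R': s1 → s3
read 'R': s3 → s2
read 'R': s2 → s1
read 'L': s1 → s4
End state s4 is accepting.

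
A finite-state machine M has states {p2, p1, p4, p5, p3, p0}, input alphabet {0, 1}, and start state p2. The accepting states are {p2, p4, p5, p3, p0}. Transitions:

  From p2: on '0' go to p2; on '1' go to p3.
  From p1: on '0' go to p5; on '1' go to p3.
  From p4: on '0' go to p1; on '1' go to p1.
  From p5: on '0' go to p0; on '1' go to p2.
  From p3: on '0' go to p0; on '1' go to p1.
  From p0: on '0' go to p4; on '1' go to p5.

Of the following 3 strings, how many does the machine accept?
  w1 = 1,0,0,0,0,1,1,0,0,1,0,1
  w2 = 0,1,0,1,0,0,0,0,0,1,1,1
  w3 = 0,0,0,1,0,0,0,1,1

w1:
  start at p2
  read '1': p2 → p3
  read '0': p3 → p0
  read '0': p0 → p4
  read '0': p4 → p1
  read '0': p1 → p5
  read '1': p5 → p2
  read '1': p2 → p3
  read '0': p3 → p0
  read '0': p0 → p4
  read '1': p4 → p1
  read '0': p1 → p5
  read '1': p5 → p2
  end p2, accepted
w2:
  start at p2
  read '0': p2 → p2
  read '1': p2 → p3
  read '0': p3 → p0
  read '1': p0 → p5
  read '0': p5 → p0
  read '0': p0 → p4
  read '0': p4 → p1
  read '0': p1 → p5
  read '0': p5 → p0
  read '1': p0 → p5
  read '1': p5 → p2
  read '1': p2 → p3
  end p3, accepted
w3:
  start at p2
  read '0': p2 → p2
  read '0': p2 → p2
  read '0': p2 → p2
  read '1': p2 → p3
  read '0': p3 → p0
  read '0': p0 → p4
  read '0': p4 → p1
  read '1': p1 → p3
  read '1': p3 → p1
  end p1, rejected

2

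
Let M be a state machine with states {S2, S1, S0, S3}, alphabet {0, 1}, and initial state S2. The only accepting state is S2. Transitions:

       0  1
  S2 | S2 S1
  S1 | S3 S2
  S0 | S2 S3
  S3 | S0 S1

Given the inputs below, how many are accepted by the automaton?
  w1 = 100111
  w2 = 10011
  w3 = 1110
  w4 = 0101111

w1:
  start at S2
  read '1': S2 → S1
  read '0': S1 → S3
  read '0': S3 → S0
  read '1': S0 → S3
  read '1': S3 → S1
  read '1': S1 → S2
  end S2, accepted
w2:
  start at S2
  read '1': S2 → S1
  read '0': S1 → S3
  read '0': S3 → S0
  read '1': S0 → S3
  read '1': S3 → S1
  end S1, rejected
w3:
  start at S2
  read '1': S2 → S1
  read '1': S1 → S2
  read '1': S2 → S1
  read '0': S1 → S3
  end S3, rejected
w4:
  start at S2
  read '0': S2 → S2
  read '1': S2 → S1
  read '0': S1 → S3
  read '1': S3 → S1
  read '1': S1 → S2
  read '1': S2 → S1
  read '1': S1 → S2
  end S2, accepted

2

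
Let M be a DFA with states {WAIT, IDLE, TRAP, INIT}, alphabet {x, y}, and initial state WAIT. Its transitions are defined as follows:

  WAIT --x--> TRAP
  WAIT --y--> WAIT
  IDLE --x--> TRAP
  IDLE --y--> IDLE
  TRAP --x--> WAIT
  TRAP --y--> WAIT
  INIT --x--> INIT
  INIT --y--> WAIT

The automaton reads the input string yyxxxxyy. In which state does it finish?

WAIT → WAIT → WAIT → TRAP → WAIT → TRAP → WAIT → WAIT → WAIT

WAIT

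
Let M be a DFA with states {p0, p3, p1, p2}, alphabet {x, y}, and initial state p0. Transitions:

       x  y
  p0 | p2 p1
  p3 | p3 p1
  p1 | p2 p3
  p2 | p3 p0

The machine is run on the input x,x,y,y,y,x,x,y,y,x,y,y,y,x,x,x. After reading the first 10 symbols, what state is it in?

Trace: p0 -x-> p2 -x-> p3 -y-> p1 -y-> p3 -y-> p1 -x-> p2 -x-> p3 -y-> p1 -y-> p3 -x-> p3
After 10 symbols: p3.

p3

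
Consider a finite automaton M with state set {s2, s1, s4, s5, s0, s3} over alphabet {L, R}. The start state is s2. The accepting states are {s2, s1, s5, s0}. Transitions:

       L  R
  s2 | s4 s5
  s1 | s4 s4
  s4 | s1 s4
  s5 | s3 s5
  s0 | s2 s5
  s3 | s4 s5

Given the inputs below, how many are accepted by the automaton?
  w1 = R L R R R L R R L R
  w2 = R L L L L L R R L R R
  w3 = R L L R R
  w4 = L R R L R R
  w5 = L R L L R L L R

1

w1:
  start at s2
  read 'R': s2 → s5
  read 'L': s5 → s3
  read 'R': s3 → s5
  read 'R': s5 → s5
  read 'R': s5 → s5
  read 'L': s5 → s3
  read 'R': s3 → s5
  read 'R': s5 → s5
  read 'L': s5 → s3
  read 'R': s3 → s5
  end s5, accepted
w2:
  start at s2
  read 'R': s2 → s5
  read 'L': s5 → s3
  read 'L': s3 → s4
  read 'L': s4 → s1
  read 'L': s1 → s4
  read 'L': s4 → s1
  read 'R': s1 → s4
  read 'R': s4 → s4
  read 'L': s4 → s1
  read 'R': s1 → s4
  read 'R': s4 → s4
  end s4, rejected
w3:
  start at s2
  read 'R': s2 → s5
  read 'L': s5 → s3
  read 'L': s3 → s4
  read 'R': s4 → s4
  read 'R': s4 → s4
  end s4, rejected
w4:
  start at s2
  read 'L': s2 → s4
  read 'R': s4 → s4
  read 'R': s4 → s4
  read 'L': s4 → s1
  read 'R': s1 → s4
  read 'R': s4 → s4
  end s4, rejected
w5:
  start at s2
  read 'L': s2 → s4
  read 'R': s4 → s4
  read 'L': s4 → s1
  read 'L': s1 → s4
  read 'R': s4 → s4
  read 'L': s4 → s1
  read 'L': s1 → s4
  read 'R': s4 → s4
  end s4, rejected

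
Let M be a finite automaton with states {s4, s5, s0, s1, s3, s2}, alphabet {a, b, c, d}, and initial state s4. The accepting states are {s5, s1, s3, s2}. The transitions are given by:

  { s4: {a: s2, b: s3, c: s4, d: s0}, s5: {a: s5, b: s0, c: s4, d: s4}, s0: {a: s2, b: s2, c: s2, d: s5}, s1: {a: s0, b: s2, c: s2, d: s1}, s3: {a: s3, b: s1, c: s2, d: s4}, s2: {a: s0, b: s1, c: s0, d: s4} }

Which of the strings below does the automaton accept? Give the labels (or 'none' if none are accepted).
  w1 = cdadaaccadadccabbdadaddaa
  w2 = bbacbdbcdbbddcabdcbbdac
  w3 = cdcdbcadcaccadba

w2, w3

w1:
  start at s4
  read 'c': s4 → s4
  read 'd': s4 → s0
  read 'a': s0 → s2
  read 'd': s2 → s4
  read 'a': s4 → s2
  read 'a': s2 → s0
  read 'c': s0 → s2
  read 'c': s2 → s0
  read 'a': s0 → s2
  read 'd': s2 → s4
  read 'a': s4 → s2
  read 'd': s2 → s4
  read 'c': s4 → s4
  read 'c': s4 → s4
  read 'a': s4 → s2
  read 'b': s2 → s1
  read 'b': s1 → s2
  read 'd': s2 → s4
  read 'a': s4 → s2
  read 'd': s2 → s4
  read 'a': s4 → s2
  read 'd': s2 → s4
  read 'd': s4 → s0
  read 'a': s0 → s2
  read 'a': s2 → s0
  end s0, rejected
w2:
  start at s4
  read 'b': s4 → s3
  read 'b': s3 → s1
  read 'a': s1 → s0
  read 'c': s0 → s2
  read 'b': s2 → s1
  read 'd': s1 → s1
  read 'b': s1 → s2
  read 'c': s2 → s0
  read 'd': s0 → s5
  read 'b': s5 → s0
  read 'b': s0 → s2
  read 'd': s2 → s4
  read 'd': s4 → s0
  read 'c': s0 → s2
  read 'a': s2 → s0
  read 'b': s0 → s2
  read 'd': s2 → s4
  read 'c': s4 → s4
  read 'b': s4 → s3
  read 'b': s3 → s1
  read 'd': s1 → s1
  read 'a': s1 → s0
  read 'c': s0 → s2
  end s2, accepted
w3:
  start at s4
  read 'c': s4 → s4
  read 'd': s4 → s0
  read 'c': s0 → s2
  read 'd': s2 → s4
  read 'b': s4 → s3
  read 'c': s3 → s2
  read 'a': s2 → s0
  read 'd': s0 → s5
  read 'c': s5 → s4
  read 'a': s4 → s2
  read 'c': s2 → s0
  read 'c': s0 → s2
  read 'a': s2 → s0
  read 'd': s0 → s5
  read 'b': s5 → s0
  read 'a': s0 → s2
  end s2, accepted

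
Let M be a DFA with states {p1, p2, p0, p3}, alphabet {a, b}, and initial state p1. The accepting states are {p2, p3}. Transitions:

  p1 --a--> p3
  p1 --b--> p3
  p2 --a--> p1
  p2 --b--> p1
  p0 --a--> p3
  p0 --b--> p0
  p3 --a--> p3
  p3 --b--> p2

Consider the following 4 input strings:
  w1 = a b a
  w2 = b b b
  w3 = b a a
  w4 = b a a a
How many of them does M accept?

2

w1: Trace: p1 -a-> p3 -b-> p2 -a-> p1  → end p1, rejected
w2: Trace: p1 -b-> p3 -b-> p2 -b-> p1  → end p1, rejected
w3: Trace: p1 -b-> p3 -a-> p3 -a-> p3  → end p3, accepted
w4: Trace: p1 -b-> p3 -a-> p3 -a-> p3 -a-> p3  → end p3, accepted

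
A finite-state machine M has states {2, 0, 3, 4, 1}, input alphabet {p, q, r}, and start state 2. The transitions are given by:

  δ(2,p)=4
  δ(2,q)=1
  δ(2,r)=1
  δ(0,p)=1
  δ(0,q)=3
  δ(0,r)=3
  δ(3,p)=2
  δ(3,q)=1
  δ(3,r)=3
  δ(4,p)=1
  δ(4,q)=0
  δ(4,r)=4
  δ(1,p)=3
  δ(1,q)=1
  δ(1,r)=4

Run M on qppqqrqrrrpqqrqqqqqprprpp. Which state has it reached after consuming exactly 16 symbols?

3

Trace: 2 -q-> 1 -p-> 3 -p-> 2 -q-> 1 -q-> 1 -r-> 4 -q-> 0 -r-> 3 -r-> 3 -r-> 3 -p-> 2 -q-> 1 -q-> 1 -r-> 4 -q-> 0 -q-> 3
After 16 symbols: 3.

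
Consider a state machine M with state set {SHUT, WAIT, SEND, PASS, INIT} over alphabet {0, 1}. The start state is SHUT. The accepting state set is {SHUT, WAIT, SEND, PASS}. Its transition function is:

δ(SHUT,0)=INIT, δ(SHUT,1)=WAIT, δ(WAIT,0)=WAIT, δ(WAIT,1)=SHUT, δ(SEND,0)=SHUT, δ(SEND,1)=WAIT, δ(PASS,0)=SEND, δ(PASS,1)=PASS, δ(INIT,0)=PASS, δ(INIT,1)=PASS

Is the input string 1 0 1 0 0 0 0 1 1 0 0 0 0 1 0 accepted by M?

Yes

start at SHUT
read '1': SHUT → WAIT
read '0': WAIT → WAIT
read '1': WAIT → SHUT
read '0': SHUT → INIT
read '0': INIT → PASS
read '0': PASS → SEND
read '0': SEND → SHUT
read '1': SHUT → WAIT
read '1': WAIT → SHUT
read '0': SHUT → INIT
read '0': INIT → PASS
read '0': PASS → SEND
read '0': SEND → SHUT
read '1': SHUT → WAIT
read '0': WAIT → WAIT
End state WAIT is accepting.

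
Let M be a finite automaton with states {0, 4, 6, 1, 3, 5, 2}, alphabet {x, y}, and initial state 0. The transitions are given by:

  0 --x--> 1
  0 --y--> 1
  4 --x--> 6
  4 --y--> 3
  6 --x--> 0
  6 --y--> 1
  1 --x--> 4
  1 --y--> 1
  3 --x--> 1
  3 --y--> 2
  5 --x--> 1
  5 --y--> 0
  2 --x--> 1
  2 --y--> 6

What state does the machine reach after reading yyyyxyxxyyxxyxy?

start at 0
read 'y': 0 → 1
read 'y': 1 → 1
read 'y': 1 → 1
read 'y': 1 → 1
read 'x': 1 → 4
read 'y': 4 → 3
read 'x': 3 → 1
read 'x': 1 → 4
read 'y': 4 → 3
read 'y': 3 → 2
read 'x': 2 → 1
read 'x': 1 → 4
read 'y': 4 → 3
read 'x': 3 → 1
read 'y': 1 → 1

1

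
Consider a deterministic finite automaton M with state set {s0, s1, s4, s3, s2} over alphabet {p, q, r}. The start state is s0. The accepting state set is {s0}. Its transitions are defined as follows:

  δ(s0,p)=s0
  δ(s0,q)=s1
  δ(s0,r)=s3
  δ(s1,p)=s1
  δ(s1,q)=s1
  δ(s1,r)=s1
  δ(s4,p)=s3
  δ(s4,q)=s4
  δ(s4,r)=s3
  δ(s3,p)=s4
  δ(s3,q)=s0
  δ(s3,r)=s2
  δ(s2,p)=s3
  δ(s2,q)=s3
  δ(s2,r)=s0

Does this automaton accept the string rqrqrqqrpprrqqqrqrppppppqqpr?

start at s0
read 'r': s0 → s3
read 'q': s3 → s0
read 'r': s0 → s3
read 'q': s3 → s0
read 'r': s0 → s3
read 'q': s3 → s0
read 'q': s0 → s1
read 'r': s1 → s1
read 'p': s1 → s1
read 'p': s1 → s1
read 'r': s1 → s1
read 'r': s1 → s1
read 'q': s1 → s1
read 'q': s1 → s1
read 'q': s1 → s1
read 'r': s1 → s1
read 'q': s1 → s1
read 'r': s1 → s1
read 'p': s1 → s1
read 'p': s1 → s1
read 'p': s1 → s1
read 'p': s1 → s1
read 'p': s1 → s1
read 'p': s1 → s1
read 'q': s1 → s1
read 'q': s1 → s1
read 'p': s1 → s1
read 'r': s1 → s1
End state s1 is not accepting.

No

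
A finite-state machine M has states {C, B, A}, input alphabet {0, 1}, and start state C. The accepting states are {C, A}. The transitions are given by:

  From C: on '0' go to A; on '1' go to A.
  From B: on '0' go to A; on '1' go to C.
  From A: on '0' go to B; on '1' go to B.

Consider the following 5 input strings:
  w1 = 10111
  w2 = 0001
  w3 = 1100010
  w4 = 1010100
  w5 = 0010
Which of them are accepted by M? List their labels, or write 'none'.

w1: Trace: C -1-> A -0-> B -1-> C -1-> A -1-> B  → end B, rejected
w2: Trace: C -0-> A -0-> B -0-> A -1-> B  → end B, rejected
w3: Trace: C -1-> A -1-> B -0-> A -0-> B -0-> A -1-> B -0-> A  → end A, accepted
w4: Trace: C -1-> A -0-> B -1-> C -0-> A -1-> B -0-> A -0-> B  → end B, rejected
w5: Trace: C -0-> A -0-> B -1-> C -0-> A  → end A, accepted

w3, w5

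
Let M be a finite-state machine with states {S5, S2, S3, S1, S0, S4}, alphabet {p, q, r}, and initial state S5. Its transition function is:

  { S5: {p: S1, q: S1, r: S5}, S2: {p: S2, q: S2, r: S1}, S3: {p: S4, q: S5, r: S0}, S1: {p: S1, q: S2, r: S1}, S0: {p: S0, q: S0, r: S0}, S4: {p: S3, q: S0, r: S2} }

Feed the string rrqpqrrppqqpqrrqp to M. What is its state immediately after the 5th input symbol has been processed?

S2

S5 → S5 → S5 → S1 → S1 → S2
After 5 symbols: S2.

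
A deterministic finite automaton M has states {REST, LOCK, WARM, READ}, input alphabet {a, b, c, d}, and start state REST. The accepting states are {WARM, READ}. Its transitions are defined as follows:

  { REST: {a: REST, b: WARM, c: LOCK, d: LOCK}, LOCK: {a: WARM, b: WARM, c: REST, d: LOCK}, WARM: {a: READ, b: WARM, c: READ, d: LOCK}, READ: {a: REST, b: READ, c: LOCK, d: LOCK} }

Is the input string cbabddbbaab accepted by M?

start at REST
read 'c': REST → LOCK
read 'b': LOCK → WARM
read 'a': WARM → READ
read 'b': READ → READ
read 'd': READ → LOCK
read 'd': LOCK → LOCK
read 'b': LOCK → WARM
read 'b': WARM → WARM
read 'a': WARM → READ
read 'a': READ → REST
read 'b': REST → WARM
End state WARM is accepting.

Yes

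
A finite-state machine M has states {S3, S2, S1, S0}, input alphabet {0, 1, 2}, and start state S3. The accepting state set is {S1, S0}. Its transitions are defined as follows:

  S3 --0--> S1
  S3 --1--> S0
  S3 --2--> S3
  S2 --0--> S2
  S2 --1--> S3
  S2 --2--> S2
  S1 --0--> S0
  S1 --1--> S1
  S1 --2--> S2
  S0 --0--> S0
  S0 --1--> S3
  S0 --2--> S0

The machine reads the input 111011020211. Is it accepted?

S3 → S0 → S3 → S0 → S0 → S3 → S0 → S0 → S0 → S0 → S0 → S3 → S0
End state S0 is accepting.

Yes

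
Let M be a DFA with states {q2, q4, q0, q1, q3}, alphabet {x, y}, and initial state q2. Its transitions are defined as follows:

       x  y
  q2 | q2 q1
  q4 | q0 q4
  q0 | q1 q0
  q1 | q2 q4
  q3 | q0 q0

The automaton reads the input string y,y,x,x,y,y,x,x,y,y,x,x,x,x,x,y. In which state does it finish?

q2 → q1 → q4 → q0 → q1 → q4 → q4 → q0 → q1 → q4 → q4 → q0 → q1 → q2 → q2 → q2 → q1

q1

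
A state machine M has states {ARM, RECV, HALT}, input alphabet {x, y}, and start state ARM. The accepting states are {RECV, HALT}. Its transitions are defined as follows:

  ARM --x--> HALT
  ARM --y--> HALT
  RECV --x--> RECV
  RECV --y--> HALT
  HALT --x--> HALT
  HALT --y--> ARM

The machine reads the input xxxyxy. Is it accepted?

No

Trace: ARM -x-> HALT -x-> HALT -x-> HALT -y-> ARM -x-> HALT -y-> ARM
End state ARM is not accepting.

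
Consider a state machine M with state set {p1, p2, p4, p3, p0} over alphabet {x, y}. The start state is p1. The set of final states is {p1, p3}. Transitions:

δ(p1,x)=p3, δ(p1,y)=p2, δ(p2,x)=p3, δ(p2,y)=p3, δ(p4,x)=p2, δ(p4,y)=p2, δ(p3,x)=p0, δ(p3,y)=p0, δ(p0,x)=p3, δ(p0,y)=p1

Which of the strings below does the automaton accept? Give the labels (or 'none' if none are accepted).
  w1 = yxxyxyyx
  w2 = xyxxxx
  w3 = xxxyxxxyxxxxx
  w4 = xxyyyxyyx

w1: p1 → p2 → p3 → p0 → p1 → p3 → p0 → p1 → p3  → end p3, accepted
w2: p1 → p3 → p0 → p3 → p0 → p3 → p0  → end p0, rejected
w3: p1 → p3 → p0 → p3 → p0 → p3 → p0 → p3 → p0 → p3 → p0 → p3 → p0 → p3  → end p3, accepted
w4: p1 → p3 → p0 → p1 → p2 → p3 → p0 → p1 → p2 → p3  → end p3, accepted

w1, w3, w4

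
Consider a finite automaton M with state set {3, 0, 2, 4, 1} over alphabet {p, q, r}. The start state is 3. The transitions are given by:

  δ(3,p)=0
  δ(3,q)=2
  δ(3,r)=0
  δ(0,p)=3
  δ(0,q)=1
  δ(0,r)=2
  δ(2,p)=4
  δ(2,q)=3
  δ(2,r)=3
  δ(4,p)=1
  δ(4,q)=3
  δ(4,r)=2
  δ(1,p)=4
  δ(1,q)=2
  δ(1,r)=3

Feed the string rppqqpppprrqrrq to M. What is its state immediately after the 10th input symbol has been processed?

Trace: 3 -r-> 0 -p-> 3 -p-> 0 -q-> 1 -q-> 2 -p-> 4 -p-> 1 -p-> 4 -p-> 1 -r-> 3
After 10 symbols: 3.

3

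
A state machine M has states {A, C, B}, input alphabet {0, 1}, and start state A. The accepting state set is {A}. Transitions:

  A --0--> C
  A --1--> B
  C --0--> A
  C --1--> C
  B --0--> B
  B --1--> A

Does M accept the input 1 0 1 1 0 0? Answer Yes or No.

No

A → B → B → A → B → B → B
End state B is not accepting.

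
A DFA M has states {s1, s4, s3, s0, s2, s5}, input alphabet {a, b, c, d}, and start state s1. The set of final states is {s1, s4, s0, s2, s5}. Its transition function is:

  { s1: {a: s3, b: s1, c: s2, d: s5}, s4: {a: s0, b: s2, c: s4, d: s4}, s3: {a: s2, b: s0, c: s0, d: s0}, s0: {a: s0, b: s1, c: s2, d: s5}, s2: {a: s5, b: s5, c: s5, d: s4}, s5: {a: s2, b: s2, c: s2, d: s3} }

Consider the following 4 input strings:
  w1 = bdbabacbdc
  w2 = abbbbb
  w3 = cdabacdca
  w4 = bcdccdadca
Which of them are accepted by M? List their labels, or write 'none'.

w1: s1 → s1 → s5 → s2 → s5 → s2 → s5 → s2 → s5 → s3 → s0  → end s0, accepted
w2: s1 → s3 → s0 → s1 → s1 → s1 → s1  → end s1, accepted
w3: s1 → s2 → s4 → s0 → s1 → s3 → s0 → s5 → s2 → s5  → end s5, accepted
w4: s1 → s1 → s2 → s4 → s4 → s4 → s4 → s0 → s5 → s2 → s5  → end s5, accepted

w1, w2, w3, w4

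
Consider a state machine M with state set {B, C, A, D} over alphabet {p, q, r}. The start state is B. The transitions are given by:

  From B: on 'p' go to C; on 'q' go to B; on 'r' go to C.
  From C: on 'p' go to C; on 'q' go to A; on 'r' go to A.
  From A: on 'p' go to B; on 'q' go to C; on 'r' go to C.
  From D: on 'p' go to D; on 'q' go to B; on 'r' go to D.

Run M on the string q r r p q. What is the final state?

B

Trace: B -q-> B -r-> C -r-> A -p-> B -q-> B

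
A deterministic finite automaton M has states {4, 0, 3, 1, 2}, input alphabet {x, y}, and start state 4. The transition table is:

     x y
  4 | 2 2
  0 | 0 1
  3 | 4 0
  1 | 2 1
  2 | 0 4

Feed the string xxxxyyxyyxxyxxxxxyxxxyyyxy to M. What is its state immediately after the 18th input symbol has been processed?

Trace: 4 -x-> 2 -x-> 0 -x-> 0 -x-> 0 -y-> 1 -y-> 1 -x-> 2 -y-> 4 -y-> 2 -x-> 0 -x-> 0 -y-> 1 -x-> 2 -x-> 0 -x-> 0 -x-> 0 -x-> 0 -y-> 1
After 18 symbols: 1.

1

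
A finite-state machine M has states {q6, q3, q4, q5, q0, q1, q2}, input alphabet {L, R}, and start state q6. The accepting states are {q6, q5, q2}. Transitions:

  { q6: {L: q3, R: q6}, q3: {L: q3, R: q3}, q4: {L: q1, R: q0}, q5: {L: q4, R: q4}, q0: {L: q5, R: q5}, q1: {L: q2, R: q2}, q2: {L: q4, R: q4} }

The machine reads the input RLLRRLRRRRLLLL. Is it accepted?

No

Trace: q6 -R-> q6 -L-> q3 -L-> q3 -R-> q3 -R-> q3 -L-> q3 -R-> q3 -R-> q3 -R-> q3 -R-> q3 -L-> q3 -L-> q3 -L-> q3 -L-> q3
End state q3 is not accepting.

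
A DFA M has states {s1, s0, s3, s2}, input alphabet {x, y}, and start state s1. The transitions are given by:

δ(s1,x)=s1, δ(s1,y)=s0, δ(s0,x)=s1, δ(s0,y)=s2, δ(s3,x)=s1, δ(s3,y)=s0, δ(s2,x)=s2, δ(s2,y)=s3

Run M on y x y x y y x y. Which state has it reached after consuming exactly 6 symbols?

s2

Trace: s1 -y-> s0 -x-> s1 -y-> s0 -x-> s1 -y-> s0 -y-> s2
After 6 symbols: s2.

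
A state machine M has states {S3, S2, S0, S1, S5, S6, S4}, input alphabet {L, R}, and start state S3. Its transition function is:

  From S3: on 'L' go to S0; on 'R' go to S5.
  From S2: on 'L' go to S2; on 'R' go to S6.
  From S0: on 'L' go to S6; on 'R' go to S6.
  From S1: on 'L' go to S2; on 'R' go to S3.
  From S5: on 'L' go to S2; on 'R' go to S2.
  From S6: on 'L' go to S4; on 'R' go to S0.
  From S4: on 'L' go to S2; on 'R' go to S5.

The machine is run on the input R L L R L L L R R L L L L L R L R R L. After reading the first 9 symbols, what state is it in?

start at S3
read 'R': S3 → S5
read 'L': S5 → S2
read 'L': S2 → S2
read 'R': S2 → S6
read 'L': S6 → S4
read 'L': S4 → S2
read 'L': S2 → S2
read 'R': S2 → S6
read 'R': S6 → S0
After 9 symbols: S0.

S0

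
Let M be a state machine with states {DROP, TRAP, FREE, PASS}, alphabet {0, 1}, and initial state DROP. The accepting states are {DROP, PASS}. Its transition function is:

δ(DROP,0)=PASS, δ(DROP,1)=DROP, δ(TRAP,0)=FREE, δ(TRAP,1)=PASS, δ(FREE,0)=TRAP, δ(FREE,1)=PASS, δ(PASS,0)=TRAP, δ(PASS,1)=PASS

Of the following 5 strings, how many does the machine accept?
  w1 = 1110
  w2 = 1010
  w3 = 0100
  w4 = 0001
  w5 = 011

3

w1:
  start at DROP
  read '1': DROP → DROP
  read '1': DROP → DROP
  read '1': DROP → DROP
  read '0': DROP → PASS
  end PASS, accepted
w2:
  start at DROP
  read '1': DROP → DROP
  read '0': DROP → PASS
  read '1': PASS → PASS
  read '0': PASS → TRAP
  end TRAP, rejected
w3:
  start at DROP
  read '0': DROP → PASS
  read '1': PASS → PASS
  read '0': PASS → TRAP
  read '0': TRAP → FREE
  end FREE, rejected
w4:
  start at DROP
  read '0': DROP → PASS
  read '0': PASS → TRAP
  read '0': TRAP → FREE
  read '1': FREE → PASS
  end PASS, accepted
w5:
  start at DROP
  read '0': DROP → PASS
  read '1': PASS → PASS
  read '1': PASS → PASS
  end PASS, accepted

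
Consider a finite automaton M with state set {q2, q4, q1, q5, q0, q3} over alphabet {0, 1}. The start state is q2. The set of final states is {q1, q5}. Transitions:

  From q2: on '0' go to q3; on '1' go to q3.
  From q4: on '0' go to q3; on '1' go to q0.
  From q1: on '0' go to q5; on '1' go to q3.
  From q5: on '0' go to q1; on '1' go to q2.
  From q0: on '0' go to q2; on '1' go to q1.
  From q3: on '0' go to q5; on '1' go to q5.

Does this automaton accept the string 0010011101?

start at q2
read '0': q2 → q3
read '0': q3 → q5
read '1': q5 → q2
read '0': q2 → q3
read '0': q3 → q5
read '1': q5 → q2
read '1': q2 → q3
read '1': q3 → q5
read '0': q5 → q1
read '1': q1 → q3
End state q3 is not accepting.

No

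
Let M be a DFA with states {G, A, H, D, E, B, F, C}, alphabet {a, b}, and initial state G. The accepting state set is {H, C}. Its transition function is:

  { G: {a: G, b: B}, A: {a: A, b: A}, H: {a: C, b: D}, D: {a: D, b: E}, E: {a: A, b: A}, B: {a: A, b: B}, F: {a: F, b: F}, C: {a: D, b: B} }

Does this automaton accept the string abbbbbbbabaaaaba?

G → G → B → B → B → B → B → B → B → A → A → A → A → A → A → A → A
End state A is not accepting.

No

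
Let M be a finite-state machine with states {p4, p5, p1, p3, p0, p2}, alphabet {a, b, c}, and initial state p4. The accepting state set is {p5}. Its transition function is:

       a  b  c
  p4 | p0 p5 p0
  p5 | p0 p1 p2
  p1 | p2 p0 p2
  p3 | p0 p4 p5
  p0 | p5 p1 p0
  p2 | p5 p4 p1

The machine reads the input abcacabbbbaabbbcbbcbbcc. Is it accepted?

No

p4 → p0 → p1 → p2 → p5 → p2 → p5 → p1 → p0 → p1 → p0 → p5 → p0 → p1 → p0 → p1 → p2 → p4 → p5 → p2 → p4 → p5 → p2 → p1
End state p1 is not accepting.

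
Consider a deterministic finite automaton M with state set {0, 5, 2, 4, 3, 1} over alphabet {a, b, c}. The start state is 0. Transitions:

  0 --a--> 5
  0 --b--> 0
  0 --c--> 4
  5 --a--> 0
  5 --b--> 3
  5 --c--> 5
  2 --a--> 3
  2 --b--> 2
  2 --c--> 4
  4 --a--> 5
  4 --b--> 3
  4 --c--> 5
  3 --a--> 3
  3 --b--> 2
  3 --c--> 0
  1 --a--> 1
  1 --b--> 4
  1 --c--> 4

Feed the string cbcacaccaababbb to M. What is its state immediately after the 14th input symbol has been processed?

start at 0
read 'c': 0 → 4
read 'b': 4 → 3
read 'c': 3 → 0
read 'a': 0 → 5
read 'c': 5 → 5
read 'a': 5 → 0
read 'c': 0 → 4
read 'c': 4 → 5
read 'a': 5 → 0
read 'a': 0 → 5
read 'b': 5 → 3
read 'a': 3 → 3
read 'b': 3 → 2
read 'b': 2 → 2
After 14 symbols: 2.

2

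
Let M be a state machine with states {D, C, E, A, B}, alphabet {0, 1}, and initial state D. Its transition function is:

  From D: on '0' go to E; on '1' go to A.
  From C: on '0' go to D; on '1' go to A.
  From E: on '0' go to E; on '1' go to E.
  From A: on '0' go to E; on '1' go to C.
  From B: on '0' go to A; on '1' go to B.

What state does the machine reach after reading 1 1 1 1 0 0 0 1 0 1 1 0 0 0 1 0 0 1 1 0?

E

start at D
read '1': D → A
read '1': A → C
read '1': C → A
read '1': A → C
read '0': C → D
read '0': D → E
read '0': E → E
read '1': E → E
read '0': E → E
read '1': E → E
read '1': E → E
read '0': E → E
read '0': E → E
read '0': E → E
read '1': E → E
read '0': E → E
read '0': E → E
read '1': E → E
read '1': E → E
read '0': E → E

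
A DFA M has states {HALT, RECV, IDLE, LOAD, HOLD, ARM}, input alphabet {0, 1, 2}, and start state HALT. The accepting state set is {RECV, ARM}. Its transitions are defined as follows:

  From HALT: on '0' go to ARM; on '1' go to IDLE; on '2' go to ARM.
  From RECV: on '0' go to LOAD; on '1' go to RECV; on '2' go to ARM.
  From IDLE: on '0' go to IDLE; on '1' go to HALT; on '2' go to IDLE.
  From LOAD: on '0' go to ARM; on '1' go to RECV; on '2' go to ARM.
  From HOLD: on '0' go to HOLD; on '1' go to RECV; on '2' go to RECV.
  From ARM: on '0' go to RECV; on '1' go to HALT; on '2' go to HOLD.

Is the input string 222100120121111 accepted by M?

start at HALT
read '2': HALT → ARM
read '2': ARM → HOLD
read '2': HOLD → RECV
read '1': RECV → RECV
read '0': RECV → LOAD
read '0': LOAD → ARM
read '1': ARM → HALT
read '2': HALT → ARM
read '0': ARM → RECV
read '1': RECV → RECV
read '2': RECV → ARM
read '1': ARM → HALT
read '1': HALT → IDLE
read '1': IDLE → HALT
read '1': HALT → IDLE
End state IDLE is not accepting.

No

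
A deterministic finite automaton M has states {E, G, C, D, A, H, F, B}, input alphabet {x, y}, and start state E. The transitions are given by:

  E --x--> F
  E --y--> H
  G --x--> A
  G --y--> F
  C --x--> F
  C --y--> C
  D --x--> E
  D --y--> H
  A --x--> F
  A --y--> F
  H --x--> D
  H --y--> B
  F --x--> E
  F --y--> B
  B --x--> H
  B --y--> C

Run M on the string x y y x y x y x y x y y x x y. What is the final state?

Trace: E -x-> F -y-> B -y-> C -x-> F -y-> B -x-> H -y-> B -x-> H -y-> B -x-> H -y-> B -y-> C -x-> F -x-> E -y-> H

H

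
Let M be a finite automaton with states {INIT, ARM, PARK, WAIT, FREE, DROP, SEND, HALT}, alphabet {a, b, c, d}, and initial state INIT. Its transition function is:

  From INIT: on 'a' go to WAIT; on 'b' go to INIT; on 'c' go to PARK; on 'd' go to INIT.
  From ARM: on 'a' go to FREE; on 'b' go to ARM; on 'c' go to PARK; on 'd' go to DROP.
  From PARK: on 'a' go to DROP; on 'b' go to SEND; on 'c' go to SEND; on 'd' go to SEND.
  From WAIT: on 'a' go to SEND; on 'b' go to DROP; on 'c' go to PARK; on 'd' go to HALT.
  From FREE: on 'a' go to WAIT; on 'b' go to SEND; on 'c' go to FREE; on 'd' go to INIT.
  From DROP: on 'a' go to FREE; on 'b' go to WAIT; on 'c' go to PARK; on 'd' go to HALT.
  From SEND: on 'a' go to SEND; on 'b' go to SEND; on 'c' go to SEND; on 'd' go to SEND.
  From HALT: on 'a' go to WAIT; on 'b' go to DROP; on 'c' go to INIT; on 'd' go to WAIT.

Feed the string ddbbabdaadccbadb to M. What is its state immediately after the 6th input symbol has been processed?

DROP

Trace: INIT -d-> INIT -d-> INIT -b-> INIT -b-> INIT -a-> WAIT -b-> DROP
After 6 symbols: DROP.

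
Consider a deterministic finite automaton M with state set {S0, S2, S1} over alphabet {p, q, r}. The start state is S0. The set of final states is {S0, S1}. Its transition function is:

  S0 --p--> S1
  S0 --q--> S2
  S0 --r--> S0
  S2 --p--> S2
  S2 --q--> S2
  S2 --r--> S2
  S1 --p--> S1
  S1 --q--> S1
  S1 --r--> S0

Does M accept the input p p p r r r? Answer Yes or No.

Trace: S0 -p-> S1 -p-> S1 -p-> S1 -r-> S0 -r-> S0 -r-> S0
End state S0 is accepting.

Yes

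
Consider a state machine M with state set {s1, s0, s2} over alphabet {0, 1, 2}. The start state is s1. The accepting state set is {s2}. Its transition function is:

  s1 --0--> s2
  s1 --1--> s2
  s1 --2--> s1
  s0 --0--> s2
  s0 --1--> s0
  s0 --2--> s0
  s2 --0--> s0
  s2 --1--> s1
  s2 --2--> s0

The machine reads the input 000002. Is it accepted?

s1 → s2 → s0 → s2 → s0 → s2 → s0
End state s0 is not accepting.

No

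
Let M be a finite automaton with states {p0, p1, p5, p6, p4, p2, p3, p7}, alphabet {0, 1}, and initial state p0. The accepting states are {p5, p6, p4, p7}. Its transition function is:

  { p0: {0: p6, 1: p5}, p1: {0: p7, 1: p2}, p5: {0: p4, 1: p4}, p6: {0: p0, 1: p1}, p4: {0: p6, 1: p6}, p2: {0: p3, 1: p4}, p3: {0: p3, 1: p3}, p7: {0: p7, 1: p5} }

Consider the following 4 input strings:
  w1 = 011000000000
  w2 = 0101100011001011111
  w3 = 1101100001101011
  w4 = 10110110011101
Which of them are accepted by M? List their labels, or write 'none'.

w1:
  start at p0
  read '0': p0 → p6
  read '1': p6 → p1
  read '1': p1 → p2
  read '0': p2 → p3
  read '0': p3 → p3
  read '0': p3 → p3
  read '0': p3 → p3
  read '0': p3 → p3
  read '0': p3 → p3
  read '0': p3 → p3
  read '0': p3 → p3
  read '0': p3 → p3
  end p3, rejected
w2:
  start at p0
  read '0': p0 → p6
  read '1': p6 → p1
  read '0': p1 → p7
  read '1': p7 → p5
  read '1': p5 → p4
  read '0': p4 → p6
  read '0': p6 → p0
  read '0': p0 → p6
  read '1': p6 → p1
  read '1': p1 → p2
  read '0': p2 → p3
  read '0': p3 → p3
  read '1': p3 → p3
  read '0': p3 → p3
  read '1': p3 → p3
  read '1': p3 → p3
  read '1': p3 → p3
  read '1': p3 → p3
  read '1': p3 → p3
  end p3, rejected
w3:
  start at p0
  read '1': p0 → p5
  read '1': p5 → p4
  read '0': p4 → p6
  read '1': p6 → p1
  read '1': p1 → p2
  read '0': p2 → p3
  read '0': p3 → p3
  read '0': p3 → p3
  read '0': p3 → p3
  read '1': p3 → p3
  read '1': p3 → p3
  read '0': p3 → p3
  read '1': p3 → p3
  read '0': p3 → p3
  read '1': p3 → p3
  read '1': p3 → p3
  end p3, rejected
w4:
  start at p0
  read '1': p0 → p5
  read '0': p5 → p4
  read '1': p4 → p6
  read '1': p6 → p1
  read '0': p1 → p7
  read '1': p7 → p5
  read '1': p5 → p4
  read '0': p4 → p6
  read '0': p6 → p0
  read '1': p0 → p5
  read '1': p5 → p4
  read '1': p4 → p6
  read '0': p6 → p0
  read '1': p0 → p5
  end p5, accepted

w4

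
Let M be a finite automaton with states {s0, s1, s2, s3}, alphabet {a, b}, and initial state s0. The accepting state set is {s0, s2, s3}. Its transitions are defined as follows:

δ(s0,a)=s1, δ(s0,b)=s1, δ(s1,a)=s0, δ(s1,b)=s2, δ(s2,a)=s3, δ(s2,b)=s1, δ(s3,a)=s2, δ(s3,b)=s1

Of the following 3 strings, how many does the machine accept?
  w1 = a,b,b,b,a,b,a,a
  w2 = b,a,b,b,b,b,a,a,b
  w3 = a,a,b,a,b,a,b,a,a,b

w1:
  start at s0
  read 'a': s0 → s1
  read 'b': s1 → s2
  read 'b': s2 → s1
  read 'b': s1 → s2
  read 'a': s2 → s3
  read 'b': s3 → s1
  read 'a': s1 → s0
  read 'a': s0 → s1
  end s1, rejected
w2:
  start at s0
  read 'b': s0 → s1
  read 'a': s1 → s0
  read 'b': s0 → s1
  read 'b': s1 → s2
  read 'b': s2 → s1
  read 'b': s1 → s2
  read 'a': s2 → s3
  read 'a': s3 → s2
  read 'b': s2 → s1
  end s1, rejected
w3:
  start at s0
  read 'a': s0 → s1
  read 'a': s1 → s0
  read 'b': s0 → s1
  read 'a': s1 → s0
  read 'b': s0 → s1
  read 'a': s1 → s0
  read 'b': s0 → s1
  read 'a': s1 → s0
  read 'a': s0 → s1
  read 'b': s1 → s2
  end s2, accepted

1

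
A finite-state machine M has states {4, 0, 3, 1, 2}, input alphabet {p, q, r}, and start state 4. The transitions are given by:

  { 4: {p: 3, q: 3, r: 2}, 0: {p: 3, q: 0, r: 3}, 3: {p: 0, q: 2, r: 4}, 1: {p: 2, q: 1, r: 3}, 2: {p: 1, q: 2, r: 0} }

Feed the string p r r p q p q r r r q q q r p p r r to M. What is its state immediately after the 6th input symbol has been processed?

2

4 → 3 → 4 → 2 → 1 → 1 → 2
After 6 symbols: 2.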